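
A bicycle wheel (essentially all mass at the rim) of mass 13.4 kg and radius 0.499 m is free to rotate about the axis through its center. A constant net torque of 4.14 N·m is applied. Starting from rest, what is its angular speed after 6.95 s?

ω ≈ 8.62 rad/s

I = MR² = (13.4)(0.499)² = 3.337 kg·m².
α = τ/I = 4.14/3.337 = 1.241 rad/s².
ω = ω₀ + αt = 0 + (1.241)(6.95) = 8.623 rad/s.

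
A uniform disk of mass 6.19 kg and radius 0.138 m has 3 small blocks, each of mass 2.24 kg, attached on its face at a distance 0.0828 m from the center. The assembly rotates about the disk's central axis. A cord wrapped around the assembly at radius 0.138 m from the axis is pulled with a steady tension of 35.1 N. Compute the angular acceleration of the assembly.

I_disk = ½MR² = ½(6.19)(0.138)² = 0.05894 kg·m².
I_blocks = 3·m·r² = 3(2.24)(0.0828)² = 0.04607 kg·m².
Total I = 0.1050 kg·m².
τ = F r = (35.1)(0.138) = 4.844 N·m.
α = τ/I = 4.844/0.1050 = 46.13 rad/s².

α ≈ 46.1 rad/s²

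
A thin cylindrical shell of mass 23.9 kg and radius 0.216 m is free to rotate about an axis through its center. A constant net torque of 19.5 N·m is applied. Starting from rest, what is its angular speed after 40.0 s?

I = MR² = (23.9)(0.216)² = 1.115 kg·m².
α = τ/I = 19.5/1.115 = 17.49 rad/s².
ω = ω₀ + αt = 0 + (17.49)(40.0) = 699.5 rad/s.

ω ≈ 700 rad/s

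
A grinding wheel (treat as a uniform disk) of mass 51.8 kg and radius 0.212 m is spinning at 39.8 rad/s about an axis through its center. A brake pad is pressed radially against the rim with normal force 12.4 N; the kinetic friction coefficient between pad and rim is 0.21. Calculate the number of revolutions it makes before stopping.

I = ½MR² = (1/2)(51.8)(0.212)² = 1.164 kg·m².
Friction force f = μN = (0.21)(12.4) = 2.604 N at the rim; torque magnitude τ = fR = 0.5520 N·m, opposing ω.
|α| = τ/I = 0.5520/1.164 = 0.4742 rad/s² (deceleration).
ω² = ω₀² − 2|α|θ with ω = 0 ⇒ θ = ω₀²/(2|α|) = 1670 rad = 265.8 rev.

≈ 266 revolutions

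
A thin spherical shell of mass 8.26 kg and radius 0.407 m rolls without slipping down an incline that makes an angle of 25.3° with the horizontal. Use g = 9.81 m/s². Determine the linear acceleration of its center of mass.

Translation along the incline: Mg sinθ − f = Ma.
Rotation about the center: fR = Iα with I = (2/3)MR². No-slip gives a = αR, so f = (I/R²)a = (2/3)M a.
Substituting: Mg sinθ = (1 + 0.6667)Ma, so a = g sinθ/(1 + 0.6667) = (9.81) sin 25.3° / 1.667 = 2.515 m/s².

a ≈ 2.52 m/s²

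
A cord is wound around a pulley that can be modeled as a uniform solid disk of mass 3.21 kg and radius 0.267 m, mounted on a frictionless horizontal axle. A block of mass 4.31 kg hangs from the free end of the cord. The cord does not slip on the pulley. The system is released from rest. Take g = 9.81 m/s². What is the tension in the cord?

I = ½MR² = (1/2)(3.21)(0.267)² = 0.1144 kg·m².
Block: mg − T = ma. Pulley: TR = Iα. No-slip: a = αR, so T = (I/R²)a = 1.605·a.
Then mg = (m + 1.605)a, so a = (4.31)(9.81)/(4.31 + 1.605) = 7.148 m/s².
T = 1.605·a = 11.47 N.

T ≈ 11.5 N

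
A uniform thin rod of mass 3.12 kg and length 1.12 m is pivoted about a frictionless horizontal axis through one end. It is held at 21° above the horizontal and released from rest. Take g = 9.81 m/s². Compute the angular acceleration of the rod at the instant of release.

About the pivot, I = (1/3)ML² = (1/3)(3.12)(1.12)² = 1.305 kg·m².
The weight acts at the center, a distance L/2 = 0.5600 m from the pivot; τ = Mg(L/2) cos 21° = 16.00 N·m.
α = τ/I = 16.00/1.305 = 12.27 rad/s².
(Equivalently α = (3g/(2L)) cos 21° = 12.27 rad/s².)

α ≈ 12.3 rad/s²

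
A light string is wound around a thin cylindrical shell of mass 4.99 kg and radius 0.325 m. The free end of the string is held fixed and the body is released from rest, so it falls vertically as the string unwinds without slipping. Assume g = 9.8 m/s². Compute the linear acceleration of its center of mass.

a ≈ 4.90 m/s²

Translation: Mg − T = Ma. Rotation about the center: TR = Iα with I = MR².
With a = αR: T = (I/R²)a = M a, so Mg = (1 + 1.000)Ma.
a = g/(1 + 1.000) = 9.8/2.000 = 4.900 m/s².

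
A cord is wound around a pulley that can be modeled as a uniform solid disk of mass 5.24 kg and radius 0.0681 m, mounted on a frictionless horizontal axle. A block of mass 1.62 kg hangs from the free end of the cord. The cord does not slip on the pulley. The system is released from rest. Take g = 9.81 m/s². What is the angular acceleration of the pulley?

α ≈ 55.0 rad/s²

I = ½MR² = (1/2)(5.24)(0.0681)² = 0.01215 kg·m².
Block: mg − T = ma. Pulley: TR = Iα. No-slip: a = αR, so T = (I/R²)a = 2.620·a.
Then mg = (m + 2.620)a, so a = (1.62)(9.81)/(1.62 + 2.620) = 3.748 m/s².
α = a/R = 3.748/0.0681 = 55.04 rad/s².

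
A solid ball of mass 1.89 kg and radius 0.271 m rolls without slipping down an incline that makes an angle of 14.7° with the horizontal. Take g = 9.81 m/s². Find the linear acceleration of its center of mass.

a ≈ 1.78 m/s²

Translation along the incline: Mg sinθ − f = Ma.
Rotation about the center: fR = Iα with I = (2/5)MR². No-slip gives a = αR, so f = (I/R²)a = (2/5)M a.
Substituting: Mg sinθ = (1 + 0.4000)Ma, so a = g sinθ/(1 + 0.4000) = (9.81) sin 14.7° / 1.400 = 1.778 m/s².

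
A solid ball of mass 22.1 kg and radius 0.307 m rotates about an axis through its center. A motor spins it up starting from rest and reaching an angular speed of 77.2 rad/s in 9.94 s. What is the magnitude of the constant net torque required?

τ ≈ 6.47 N·m

I = (2/5)MR² = (2/5)(22.1)(0.307)² = 0.8332 kg·m².
α = Δω/Δt = (77.2 − 0)/9.94 = 7.767 rad/s².
τ = Iα = (0.8332)(7.767) = 6.471 N·m.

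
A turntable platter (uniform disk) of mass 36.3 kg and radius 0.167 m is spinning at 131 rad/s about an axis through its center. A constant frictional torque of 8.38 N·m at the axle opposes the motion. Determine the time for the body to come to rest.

t ≈ 7.91 s

I = ½MR² = (1/2)(36.3)(0.167)² = 0.5062 kg·m².
The net torque has magnitude 8.38 N·m, opposing ω.
|α| = τ/I = 8.380/0.5062 = 16.56 rad/s² (deceleration).
0 = ω₀ − |α|t ⇒ t = ω₀/|α| = 131/16.56 = 7.913 s.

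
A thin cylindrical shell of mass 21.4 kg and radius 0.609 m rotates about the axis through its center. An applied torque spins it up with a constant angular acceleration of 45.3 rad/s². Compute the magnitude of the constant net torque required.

I = MR² = (21.4)(0.609)² = 7.937 kg·m².
τ = Iα = (7.937)(45.30) = 359.5 N·m.

τ ≈ 360 N·m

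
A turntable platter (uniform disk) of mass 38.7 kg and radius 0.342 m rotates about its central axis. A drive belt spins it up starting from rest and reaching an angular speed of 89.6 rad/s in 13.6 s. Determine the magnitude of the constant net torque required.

I = ½MR² = (1/2)(38.7)(0.342)² = 2.263 kg·m².
α = Δω/Δt = (89.6 − 0)/13.6 = 6.588 rad/s².
τ = Iα = (2.263)(6.588) = 14.91 N·m.

τ ≈ 14.9 N·m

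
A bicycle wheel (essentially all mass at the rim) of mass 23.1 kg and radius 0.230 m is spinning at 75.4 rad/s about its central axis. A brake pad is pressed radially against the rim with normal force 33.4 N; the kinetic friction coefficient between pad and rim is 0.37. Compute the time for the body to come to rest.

t ≈ 32.4 s

I = MR² = (23.1)(0.230)² = 1.222 kg·m².
Friction force f = μN = (0.37)(33.4) = 12.36 N at the rim; torque magnitude τ = fR = 2.842 N·m, opposing ω.
|α| = τ/I = 2.842/1.222 = 2.326 rad/s² (deceleration).
0 = ω₀ − |α|t ⇒ t = ω₀/|α| = 75.4/2.326 = 32.42 s.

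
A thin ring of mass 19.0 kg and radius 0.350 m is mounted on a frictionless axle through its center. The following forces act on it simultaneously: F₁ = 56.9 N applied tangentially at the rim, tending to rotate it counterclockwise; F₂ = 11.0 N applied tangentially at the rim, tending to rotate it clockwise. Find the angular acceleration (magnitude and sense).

α ≈ 6.90 rad/s², counterclockwise

I = MR² = (19.0)(0.350)² = 2.327 kg·m².
Taking counterclockwise as positive: τ₁ = +(56.9)(0.350) = +19.91 N·m; τ₂ = −(11.0)(0.350) = −3.850 N·m.
Net torque τ = 16.06 N·m.
α = τ/I = 16.06/2.327 = 6.902 rad/s².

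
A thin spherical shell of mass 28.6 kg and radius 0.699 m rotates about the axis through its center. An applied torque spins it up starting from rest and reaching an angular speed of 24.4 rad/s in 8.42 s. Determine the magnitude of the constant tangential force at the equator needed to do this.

F ≈ 38.6 N

I = (2/3)MR² = (2/3)(28.6)(0.699)² = 9.316 kg·m².
α = Δω/Δt = (24.4 − 0)/8.42 = 2.898 rad/s².
The required torque is τ = Iα = (9.316)(2.898) = 27.00 N·m.
A tangential force at the equator gives τ = FR, so F = τ/R = 27.00/0.699 = 38.62 N.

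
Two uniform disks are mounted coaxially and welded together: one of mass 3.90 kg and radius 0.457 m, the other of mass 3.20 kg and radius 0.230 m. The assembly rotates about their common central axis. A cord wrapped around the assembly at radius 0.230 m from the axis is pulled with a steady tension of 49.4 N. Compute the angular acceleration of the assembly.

α ≈ 23.1 rad/s²

I = ½M₁R₁² + ½M₂R₂² = ½(3.90)(0.457)² + ½(3.20)(0.230)² = 0.4919 kg·m².
τ = F r = (49.4)(0.230) = 11.36 N·m.
α = τ/I = 11.36/0.4919 = 23.10 rad/s².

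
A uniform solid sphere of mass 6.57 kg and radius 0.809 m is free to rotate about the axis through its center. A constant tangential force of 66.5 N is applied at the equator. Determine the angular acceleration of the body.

I = (2/5)MR² = (2/5)(6.57)(0.809)² = 1.720 kg·m².
τ = F R = (66.5)(0.809) = 53.80 N·m.
Newton's second law for rotation, τ = Iα, gives α = τ/I = 53.80/1.720 = 31.28 rad/s².

α ≈ 31.3 rad/s²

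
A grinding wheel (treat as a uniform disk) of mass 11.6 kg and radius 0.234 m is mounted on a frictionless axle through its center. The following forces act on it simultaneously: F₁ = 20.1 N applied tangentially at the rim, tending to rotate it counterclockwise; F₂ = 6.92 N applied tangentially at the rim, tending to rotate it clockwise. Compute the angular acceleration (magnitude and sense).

α ≈ 9.71 rad/s², counterclockwise

I = ½MR² = (1/2)(11.6)(0.234)² = 0.3176 kg·m².
Taking counterclockwise as positive: τ₁ = +(20.1)(0.234) = +4.703 N·m; τ₂ = −(6.92)(0.234) = −1.619 N·m.
Net torque τ = 3.084 N·m.
α = τ/I = 3.084/0.3176 = 9.711 rad/s².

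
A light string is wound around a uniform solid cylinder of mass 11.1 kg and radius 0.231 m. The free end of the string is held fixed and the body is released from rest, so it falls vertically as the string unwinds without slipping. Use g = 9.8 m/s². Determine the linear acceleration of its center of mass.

a ≈ 6.53 m/s²

Translation: Mg − T = Ma. Rotation about the center: TR = Iα with I = ½MR².
With a = αR: T = (I/R²)a = (1/2)M a, so Mg = (1 + 0.5000)Ma.
a = g/(1 + 0.5000) = 9.8/1.500 = 6.533 m/s².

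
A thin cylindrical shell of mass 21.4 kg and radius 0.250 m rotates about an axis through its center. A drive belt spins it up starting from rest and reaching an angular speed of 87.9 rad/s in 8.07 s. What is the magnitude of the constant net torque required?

τ ≈ 14.6 N·m

I = MR² = (21.4)(0.250)² = 1.337 kg·m².
α = Δω/Δt = (87.9 − 0)/8.07 = 10.89 rad/s².
τ = Iα = (1.337)(10.89) = 14.57 N·m.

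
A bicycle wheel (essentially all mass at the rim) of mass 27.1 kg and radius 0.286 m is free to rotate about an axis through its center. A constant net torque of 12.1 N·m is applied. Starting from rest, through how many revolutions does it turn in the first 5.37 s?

≈ 12.5 revolutions

I = MR² = (27.1)(0.286)² = 2.217 kg·m².
α = τ/I = 12.1/2.217 = 5.459 rad/s².
θ = ½αt² = ½(5.459)(5.37)² = 78.71 rad.
Revolutions = θ/(2π) = 12.53.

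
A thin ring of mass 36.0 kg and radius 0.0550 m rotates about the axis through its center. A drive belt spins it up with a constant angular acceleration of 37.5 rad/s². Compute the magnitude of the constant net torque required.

τ ≈ 4.08 N·m

I = MR² = (36.0)(0.0550)² = 0.1089 kg·m².
τ = Iα = (0.1089)(37.50) = 4.084 N·m.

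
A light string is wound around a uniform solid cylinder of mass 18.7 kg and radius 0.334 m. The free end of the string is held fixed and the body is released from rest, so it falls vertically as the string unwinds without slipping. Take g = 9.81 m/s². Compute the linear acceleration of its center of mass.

a ≈ 6.54 m/s²

Translation: Mg − T = Ma. Rotation about the center: TR = Iα with I = ½MR².
With a = αR: T = (I/R²)a = (1/2)M a, so Mg = (1 + 0.5000)Ma.
a = g/(1 + 0.5000) = 9.81/1.500 = 6.540 m/s².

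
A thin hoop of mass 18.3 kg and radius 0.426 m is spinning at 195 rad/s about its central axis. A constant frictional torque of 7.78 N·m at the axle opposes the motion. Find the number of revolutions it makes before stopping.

≈ 1290 revolutions

I = MR² = (18.3)(0.426)² = 3.321 kg·m².
The net torque has magnitude 7.78 N·m, opposing ω.
|α| = τ/I = 7.780/3.321 = 2.343 rad/s² (deceleration).
ω² = ω₀² − 2|α|θ with ω = 0 ⇒ θ = ω₀²/(2|α|) = 8116 rad = 1292 rev.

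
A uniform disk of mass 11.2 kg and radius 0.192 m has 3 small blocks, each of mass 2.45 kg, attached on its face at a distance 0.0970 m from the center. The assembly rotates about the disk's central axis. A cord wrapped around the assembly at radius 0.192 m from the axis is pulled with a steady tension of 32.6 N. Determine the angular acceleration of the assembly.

α ≈ 22.7 rad/s²

I_disk = ½MR² = ½(11.2)(0.192)² = 0.2064 kg·m².
I_blocks = 3·m·r² = 3(2.45)(0.0970)² = 0.06916 kg·m².
Total I = 0.2756 kg·m².
τ = F r = (32.6)(0.192) = 6.259 N·m.
α = τ/I = 6.259/0.2756 = 22.71 rad/s².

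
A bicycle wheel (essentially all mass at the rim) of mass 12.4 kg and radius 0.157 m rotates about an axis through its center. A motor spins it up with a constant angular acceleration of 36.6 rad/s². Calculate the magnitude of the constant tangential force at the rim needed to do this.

F ≈ 71.3 N

I = MR² = (12.4)(0.157)² = 0.3056 kg·m².
The required torque is τ = Iα = (0.3056)(36.60) = 11.19 N·m.
A tangential force at the rim gives τ = FR, so F = τ/R = 11.19/0.157 = 71.25 N.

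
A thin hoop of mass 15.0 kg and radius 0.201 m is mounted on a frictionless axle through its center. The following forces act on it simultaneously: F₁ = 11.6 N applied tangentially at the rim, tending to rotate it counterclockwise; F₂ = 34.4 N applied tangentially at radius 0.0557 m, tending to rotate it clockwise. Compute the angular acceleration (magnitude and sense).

I = MR² = (15.0)(0.201)² = 0.6060 kg·m².
Taking counterclockwise as positive: τ₁ = +(11.6)(0.201) = +2.332 N·m; τ₂ = −(34.4)(0.0557) = −1.916 N·m.
Net torque τ = 0.4155 N·m.
α = τ/I = 0.4155/0.6060 = 0.6857 rad/s².

α ≈ 0.686 rad/s², counterclockwise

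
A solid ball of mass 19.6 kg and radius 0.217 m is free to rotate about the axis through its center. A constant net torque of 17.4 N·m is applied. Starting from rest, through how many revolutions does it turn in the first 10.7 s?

I = (2/5)MR² = (2/5)(19.6)(0.217)² = 0.3692 kg·m².
α = τ/I = 17.4/0.3692 = 47.13 rad/s².
θ = ½αt² = ½(47.13)(10.7)² = 2698 rad.
Revolutions = θ/(2π) = 429.4.

≈ 429 revolutions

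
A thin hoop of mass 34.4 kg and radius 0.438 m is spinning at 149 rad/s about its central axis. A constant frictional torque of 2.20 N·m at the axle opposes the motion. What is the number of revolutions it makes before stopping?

I = MR² = (34.4)(0.438)² = 6.599 kg·m².
The net torque has magnitude 2.20 N·m, opposing ω.
|α| = τ/I = 2.200/6.599 = 0.3334 rad/s² (deceleration).
ω² = ω₀² − 2|α|θ with ω = 0 ⇒ θ = ω₀²/(2|α|) = 33300 rad = 5300 rev.

≈ 5300 revolutions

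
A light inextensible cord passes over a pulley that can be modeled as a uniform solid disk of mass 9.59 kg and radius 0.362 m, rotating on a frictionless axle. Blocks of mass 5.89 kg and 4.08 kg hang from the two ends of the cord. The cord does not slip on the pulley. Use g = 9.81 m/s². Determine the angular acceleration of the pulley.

α ≈ 3.32 rad/s²

I = ½MR² = (1/2)(9.59)(0.362)² = 0.6284 kg·m².
Heavier block: m₁g − T₁ = m₁a. Lighter block: T₂ − m₂g = m₂a.
Pulley: (T₁ − T₂)R = Iα = I(a/R), so T₁ − T₂ = (I/R²)a = (1/2)M_p a = 4.795·a.
Adding the three: (m₁ − m₂)g = (m₁ + m₂ + 4.795)a, so a = (5.89 − 4.08)(9.81)/(5.89 + 4.08 + 4.795) = 1.203 m/s².
α = a/R = 1.203/0.362 = 3.322 rad/s².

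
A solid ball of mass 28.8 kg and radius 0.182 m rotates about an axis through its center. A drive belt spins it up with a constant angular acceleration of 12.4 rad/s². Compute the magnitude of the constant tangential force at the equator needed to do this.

I = (2/5)MR² = (2/5)(28.8)(0.182)² = 0.3816 kg·m².
The required torque is τ = Iα = (0.3816)(12.40) = 4.732 N·m.
A tangential force at the equator gives τ = FR, so F = τ/R = 4.732/0.182 = 26.00 N.

F ≈ 26.0 N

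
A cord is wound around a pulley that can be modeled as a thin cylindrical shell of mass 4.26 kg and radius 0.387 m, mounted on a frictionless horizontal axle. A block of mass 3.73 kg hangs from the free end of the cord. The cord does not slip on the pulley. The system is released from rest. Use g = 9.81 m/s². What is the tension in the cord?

T ≈ 19.5 N

I = MR² = (4.26)(0.387)² = 0.6380 kg·m².
Block: mg − T = ma. Pulley: TR = Iα. No-slip: a = αR, so T = (I/R²)a = 4.260·a.
Then mg = (m + 4.260)a, so a = (3.73)(9.81)/(3.73 + 4.260) = 4.580 m/s².
T = 4.260·a = 19.51 N.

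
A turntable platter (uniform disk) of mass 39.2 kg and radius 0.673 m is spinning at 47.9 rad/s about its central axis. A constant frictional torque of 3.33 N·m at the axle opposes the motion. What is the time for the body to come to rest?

I = ½MR² = (1/2)(39.2)(0.673)² = 8.877 kg·m².
The net torque has magnitude 3.33 N·m, opposing ω.
|α| = τ/I = 3.330/8.877 = 0.3751 rad/s² (deceleration).
0 = ω₀ − |α|t ⇒ t = ω₀/|α| = 47.9/0.3751 = 127.7 s.

t ≈ 128 s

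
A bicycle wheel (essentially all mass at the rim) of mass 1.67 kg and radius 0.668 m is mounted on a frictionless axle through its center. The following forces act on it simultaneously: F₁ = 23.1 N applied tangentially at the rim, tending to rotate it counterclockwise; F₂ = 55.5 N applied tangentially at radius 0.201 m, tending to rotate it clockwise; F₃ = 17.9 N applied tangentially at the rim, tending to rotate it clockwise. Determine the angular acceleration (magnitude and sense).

α ≈ 10.3 rad/s², clockwise

I = MR² = (1.67)(0.668)² = 0.7452 kg·m².
Taking counterclockwise as positive: τ₁ = +(23.1)(0.668) = +15.43 N·m; τ₂ = −(55.5)(0.201) = −11.16 N·m; τ₃ = −(17.9)(0.668) = −11.96 N·m.
Net torque τ = -7.682 N·m.
α = τ/I = -7.682/0.7452 = -10.31 rad/s².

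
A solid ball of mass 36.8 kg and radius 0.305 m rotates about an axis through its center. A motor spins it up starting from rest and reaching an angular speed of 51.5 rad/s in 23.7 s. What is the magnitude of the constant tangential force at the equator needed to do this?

I = (2/5)MR² = (2/5)(36.8)(0.305)² = 1.369 kg·m².
α = Δω/Δt = (51.5 − 0)/23.7 = 2.173 rad/s².
The required torque is τ = Iα = (1.369)(2.173) = 2.976 N·m.
A tangential force at the equator gives τ = FR, so F = τ/R = 2.976/0.305 = 9.756 N.

F ≈ 9.76 N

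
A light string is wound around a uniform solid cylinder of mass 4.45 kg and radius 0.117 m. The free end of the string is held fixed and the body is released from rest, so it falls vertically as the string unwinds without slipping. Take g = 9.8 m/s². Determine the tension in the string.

Translation: Mg − T = Ma. Rotation about the center: TR = Iα with I = ½MR².
With a = αR: T = (I/R²)a = (1/2)M a, so Mg = (1 + 0.5000)Ma.
a = g/(1 + 0.5000) = 9.8/1.500 = 6.533 m/s².
T = 0.5000·M·a = (0.5000)(4.45)(6.533) = 14.54 N.

T ≈ 14.5 N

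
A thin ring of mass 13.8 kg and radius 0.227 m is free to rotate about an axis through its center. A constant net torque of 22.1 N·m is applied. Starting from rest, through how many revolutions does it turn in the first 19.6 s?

≈ 950 revolutions

I = MR² = (13.8)(0.227)² = 0.7111 kg·m².
α = τ/I = 22.1/0.7111 = 31.08 rad/s².
θ = ½αt² = ½(31.08)(19.6)² = 5970 rad.
Revolutions = θ/(2π) = 950.1.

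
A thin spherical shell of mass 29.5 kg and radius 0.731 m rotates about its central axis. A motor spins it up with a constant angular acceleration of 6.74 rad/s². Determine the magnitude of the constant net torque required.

τ ≈ 70.8 N·m

I = (2/3)MR² = (2/3)(29.5)(0.731)² = 10.51 kg·m².
τ = Iα = (10.51)(6.740) = 70.83 N·m.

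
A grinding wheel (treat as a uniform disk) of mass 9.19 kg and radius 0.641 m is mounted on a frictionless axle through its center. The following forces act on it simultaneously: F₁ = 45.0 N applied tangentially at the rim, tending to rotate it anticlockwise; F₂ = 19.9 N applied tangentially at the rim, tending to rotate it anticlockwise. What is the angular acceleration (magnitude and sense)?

I = ½MR² = (1/2)(9.19)(0.641)² = 1.888 kg·m².
Taking anticlockwise as positive: τ₁ = +(45.0)(0.641) = +28.84 N·m; τ₂ = +(19.9)(0.641) = +12.76 N·m.
Net torque τ = 41.60 N·m.
α = τ/I = 41.60/1.888 = 22.03 rad/s².

α ≈ 22.0 rad/s², anticlockwise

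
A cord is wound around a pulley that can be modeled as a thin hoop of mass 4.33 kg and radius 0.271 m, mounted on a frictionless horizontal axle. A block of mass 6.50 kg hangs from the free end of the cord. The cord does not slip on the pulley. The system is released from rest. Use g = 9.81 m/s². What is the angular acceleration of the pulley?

I = MR² = (4.33)(0.271)² = 0.3180 kg·m².
Block: mg − T = ma. Pulley: TR = Iα. No-slip: a = αR, so T = (I/R²)a = 4.330·a.
Then mg = (m + 4.330)a, so a = (6.50)(9.81)/(6.50 + 4.330) = 5.888 m/s².
α = a/R = 5.888/0.271 = 21.73 rad/s².

α ≈ 21.7 rad/s²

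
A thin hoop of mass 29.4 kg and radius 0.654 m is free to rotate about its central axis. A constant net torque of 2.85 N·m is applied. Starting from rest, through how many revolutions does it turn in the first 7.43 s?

≈ 0.996 revolutions

I = MR² = (29.4)(0.654)² = 12.57 kg·m².
α = τ/I = 2.85/12.57 = 0.2266 rad/s².
θ = ½αt² = ½(0.2266)(7.43)² = 6.256 rad.
Revolutions = θ/(2π) = 0.9957.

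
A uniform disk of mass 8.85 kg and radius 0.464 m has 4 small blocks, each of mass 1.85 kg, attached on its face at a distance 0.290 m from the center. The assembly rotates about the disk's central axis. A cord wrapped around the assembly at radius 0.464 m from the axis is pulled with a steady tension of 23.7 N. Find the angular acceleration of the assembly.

α ≈ 6.98 rad/s²

I_disk = ½MR² = ½(8.85)(0.464)² = 0.9527 kg·m².
I_blocks = 4·m·r² = 4(1.85)(0.290)² = 0.6223 kg·m².
Total I = 1.575 kg·m².
τ = F r = (23.7)(0.464) = 11.00 N·m.
α = τ/I = 11.00/1.575 = 6.982 rad/s².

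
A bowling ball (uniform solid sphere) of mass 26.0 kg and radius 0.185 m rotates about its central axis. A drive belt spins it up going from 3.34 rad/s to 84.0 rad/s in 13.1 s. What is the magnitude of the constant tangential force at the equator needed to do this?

F ≈ 11.8 N

I = (2/5)MR² = (2/5)(26.0)(0.185)² = 0.3559 kg·m².
α = Δω/Δt = (84.0 − 3.34)/13.1 = 6.157 rad/s².
The required torque is τ = Iα = (0.3559)(6.157) = 2.192 N·m.
A tangential force at the equator gives τ = FR, so F = τ/R = 2.192/0.185 = 11.85 N.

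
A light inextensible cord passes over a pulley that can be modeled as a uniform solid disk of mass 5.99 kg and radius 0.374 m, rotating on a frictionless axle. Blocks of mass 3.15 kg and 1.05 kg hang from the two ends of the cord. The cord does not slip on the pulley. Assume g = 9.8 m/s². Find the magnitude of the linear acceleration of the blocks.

a ≈ 2.86 m/s²

I = ½MR² = (1/2)(5.99)(0.374)² = 0.4189 kg·m².
Heavier block: m₁g − T₁ = m₁a. Lighter block: T₂ − m₂g = m₂a.
Pulley: (T₁ − T₂)R = Iα = I(a/R), so T₁ − T₂ = (I/R²)a = (1/2)M_p a = 2.995·a.
Adding the three: (m₁ − m₂)g = (m₁ + m₂ + 2.995)a, so a = (3.15 − 1.05)(9.8)/(3.15 + 1.05 + 2.995) = 2.860 m/s².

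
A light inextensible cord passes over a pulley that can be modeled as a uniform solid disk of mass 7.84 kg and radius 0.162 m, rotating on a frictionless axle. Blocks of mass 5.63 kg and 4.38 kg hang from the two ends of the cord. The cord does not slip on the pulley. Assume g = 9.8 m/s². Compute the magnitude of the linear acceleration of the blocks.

a ≈ 0.879 m/s²

I = ½MR² = (1/2)(7.84)(0.162)² = 0.1029 kg·m².
Heavier block: m₁g − T₁ = m₁a. Lighter block: T₂ − m₂g = m₂a.
Pulley: (T₁ − T₂)R = Iα = I(a/R), so T₁ − T₂ = (I/R²)a = (1/2)M_p a = 3.920·a.
Adding the three: (m₁ − m₂)g = (m₁ + m₂ + 3.920)a, so a = (5.63 − 4.38)(9.8)/(5.63 + 4.38 + 3.920) = 0.8794 m/s².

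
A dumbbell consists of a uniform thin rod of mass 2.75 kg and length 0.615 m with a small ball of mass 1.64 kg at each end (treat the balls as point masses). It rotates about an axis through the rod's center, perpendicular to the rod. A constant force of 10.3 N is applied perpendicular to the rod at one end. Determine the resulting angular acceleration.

α ≈ 7.98 rad/s²

I_rod = (1/12)ML² = (1/12)(2.75)(0.615)² = 0.08668 kg·m².
I_balls = 2·m·(L/2)² = 2(1.64)(0.3075)² = 0.3101 kg·m².
Total I = 0.3968 kg·m².
τ = F·(L/2) = (10.3)(0.307) = 3.167 N·m.
α = τ/I = 3.167/0.3968 = 7.982 rad/s².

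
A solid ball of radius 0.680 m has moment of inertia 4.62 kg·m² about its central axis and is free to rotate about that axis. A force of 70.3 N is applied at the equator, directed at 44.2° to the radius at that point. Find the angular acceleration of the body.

Only the tangential component produces torque: τ = F R sinθ = (70.3)(0.680) sin 44.2° = 33.33 N·m.
Newton's second law for rotation, τ = Iα, gives α = τ/I = 33.33/4.620 = 7.214 rad/s².

α ≈ 7.21 rad/s²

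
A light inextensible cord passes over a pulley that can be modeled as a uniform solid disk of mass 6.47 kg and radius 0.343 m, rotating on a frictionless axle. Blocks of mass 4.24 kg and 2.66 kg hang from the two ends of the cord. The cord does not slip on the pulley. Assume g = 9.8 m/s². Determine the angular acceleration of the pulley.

α ≈ 4.45 rad/s²

I = ½MR² = (1/2)(6.47)(0.343)² = 0.3806 kg·m².
Heavier block: m₁g − T₁ = m₁a. Lighter block: T₂ − m₂g = m₂a.
Pulley: (T₁ − T₂)R = Iα = I(a/R), so T₁ − T₂ = (I/R²)a = (1/2)M_p a = 3.235·a.
Adding the three: (m₁ − m₂)g = (m₁ + m₂ + 3.235)a, so a = (4.24 − 2.66)(9.8)/(4.24 + 2.66 + 3.235) = 1.528 m/s².
α = a/R = 1.528/0.343 = 4.454 rad/s².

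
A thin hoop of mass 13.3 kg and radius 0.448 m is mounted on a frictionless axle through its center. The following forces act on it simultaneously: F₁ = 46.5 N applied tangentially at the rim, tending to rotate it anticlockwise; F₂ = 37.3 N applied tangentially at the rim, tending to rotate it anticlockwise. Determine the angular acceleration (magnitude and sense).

I = MR² = (13.3)(0.448)² = 2.669 kg·m².
Taking anticlockwise as positive: τ₁ = +(46.5)(0.448) = +20.83 N·m; τ₂ = +(37.3)(0.448) = +16.71 N·m.
Net torque τ = 37.54 N·m.
α = τ/I = 37.54/2.669 = 14.06 rad/s².

α ≈ 14.1 rad/s², anticlockwise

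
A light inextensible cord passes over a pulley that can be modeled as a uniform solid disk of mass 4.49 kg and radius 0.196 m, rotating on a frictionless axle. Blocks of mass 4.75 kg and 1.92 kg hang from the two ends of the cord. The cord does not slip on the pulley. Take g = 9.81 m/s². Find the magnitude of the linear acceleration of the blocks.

I = ½MR² = (1/2)(4.49)(0.196)² = 0.08624 kg·m².
Heavier block: m₁g − T₁ = m₁a. Lighter block: T₂ − m₂g = m₂a.
Pulley: (T₁ − T₂)R = Iα = I(a/R), so T₁ − T₂ = (I/R²)a = (1/2)M_p a = 2.245·a.
Adding the three: (m₁ − m₂)g = (m₁ + m₂ + 2.245)a, so a = (4.75 − 1.92)(9.81)/(4.75 + 1.92 + 2.245) = 3.114 m/s².

a ≈ 3.11 m/s²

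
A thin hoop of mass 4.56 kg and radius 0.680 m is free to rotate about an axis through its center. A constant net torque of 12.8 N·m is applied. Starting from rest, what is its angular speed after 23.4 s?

ω ≈ 142 rad/s

I = MR² = (4.56)(0.680)² = 2.109 kg·m².
α = τ/I = 12.8/2.109 = 6.071 rad/s².
ω = ω₀ + αt = 0 + (6.071)(23.4) = 142.1 rad/s.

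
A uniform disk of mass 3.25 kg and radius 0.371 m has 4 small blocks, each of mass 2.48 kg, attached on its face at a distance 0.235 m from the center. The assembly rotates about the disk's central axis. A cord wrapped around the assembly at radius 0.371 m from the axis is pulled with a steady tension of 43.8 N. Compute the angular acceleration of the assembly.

α ≈ 21.1 rad/s²

I_disk = ½MR² = ½(3.25)(0.371)² = 0.2237 kg·m².
I_blocks = 4·m·r² = 4(2.48)(0.235)² = 0.5478 kg·m².
Total I = 0.7715 kg·m².
τ = F r = (43.8)(0.371) = 16.25 N·m.
α = τ/I = 16.25/0.7715 = 21.06 rad/s².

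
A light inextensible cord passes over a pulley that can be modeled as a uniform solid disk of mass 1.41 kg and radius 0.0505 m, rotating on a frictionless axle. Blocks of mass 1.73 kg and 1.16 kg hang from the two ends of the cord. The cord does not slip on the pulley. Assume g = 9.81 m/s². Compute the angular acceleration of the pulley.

I = ½MR² = (1/2)(1.41)(0.0505)² = 0.001798 kg·m².
Heavier block: m₁g − T₁ = m₁a. Lighter block: T₂ − m₂g = m₂a.
Pulley: (T₁ − T₂)R = Iα = I(a/R), so T₁ − T₂ = (I/R²)a = (1/2)M_p a = 0.7050·a.
Adding the three: (m₁ − m₂)g = (m₁ + m₂ + 0.7050)a, so a = (1.73 − 1.16)(9.81)/(1.73 + 1.16 + 0.7050) = 1.555 m/s².
α = a/R = 1.555/0.0505 = 30.80 rad/s².

α ≈ 30.8 rad/s²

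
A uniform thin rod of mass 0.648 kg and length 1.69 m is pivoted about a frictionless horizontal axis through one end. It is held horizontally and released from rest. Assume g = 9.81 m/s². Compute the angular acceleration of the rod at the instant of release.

About the pivot, I = (1/3)ML² = (1/3)(0.648)(1.69)² = 0.6169 kg·m².
The weight acts at the center, a distance L/2 = 0.8450 m from the pivot; τ = Mg(L/2) = 5.372 N·m.
α = τ/I = 5.372/0.6169 = 8.707 rad/s².
(Equivalently α = (3g/(2L)) = 8.707 rad/s².)

α ≈ 8.71 rad/s²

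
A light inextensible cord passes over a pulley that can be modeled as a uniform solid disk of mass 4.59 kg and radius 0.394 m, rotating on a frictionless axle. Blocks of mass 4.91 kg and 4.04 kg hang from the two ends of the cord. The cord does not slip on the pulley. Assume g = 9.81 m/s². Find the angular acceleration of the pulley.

I = ½MR² = (1/2)(4.59)(0.394)² = 0.3563 kg·m².
Heavier block: m₁g − T₁ = m₁a. Lighter block: T₂ − m₂g = m₂a.
Pulley: (T₁ − T₂)R = Iα = I(a/R), so T₁ − T₂ = (I/R²)a = (1/2)M_p a = 2.295·a.
Adding the three: (m₁ − m₂)g = (m₁ + m₂ + 2.295)a, so a = (4.91 − 4.04)(9.81)/(4.91 + 4.04 + 2.295) = 0.7590 m/s².
α = a/R = 0.7590/0.394 = 1.926 rad/s².

α ≈ 1.93 rad/s²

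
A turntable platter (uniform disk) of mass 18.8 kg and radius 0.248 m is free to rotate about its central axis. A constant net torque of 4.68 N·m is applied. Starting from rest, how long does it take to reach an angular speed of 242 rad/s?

t ≈ 29.9 s

I = ½MR² = (1/2)(18.8)(0.248)² = 0.5781 kg·m².
α = τ/I = 4.68/0.5781 = 8.095 rad/s².
ω = αt ⇒ t = ω/α = 242/8.095 = 29.90 s.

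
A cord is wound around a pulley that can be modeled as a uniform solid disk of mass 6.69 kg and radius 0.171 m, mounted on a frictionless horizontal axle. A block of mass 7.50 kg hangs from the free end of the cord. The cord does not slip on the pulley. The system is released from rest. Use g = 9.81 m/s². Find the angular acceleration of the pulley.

α ≈ 39.7 rad/s²

I = ½MR² = (1/2)(6.69)(0.171)² = 0.09781 kg·m².
Block: mg − T = ma. Pulley: TR = Iα. No-slip: a = αR, so T = (I/R²)a = 3.345·a.
Then mg = (m + 3.345)a, so a = (7.50)(9.81)/(7.50 + 3.345) = 6.784 m/s².
α = a/R = 6.784/0.171 = 39.67 rad/s².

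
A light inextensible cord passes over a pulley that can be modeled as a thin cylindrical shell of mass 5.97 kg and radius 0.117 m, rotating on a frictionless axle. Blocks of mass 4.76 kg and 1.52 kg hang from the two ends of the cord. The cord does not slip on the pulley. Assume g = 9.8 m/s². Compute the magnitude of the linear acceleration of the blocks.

a ≈ 2.59 m/s²

I = MR² = (5.97)(0.117)² = 0.08172 kg·m².
Heavier block: m₁g − T₁ = m₁a. Lighter block: T₂ − m₂g = m₂a.
Pulley: (T₁ − T₂)R = Iα = I(a/R), so T₁ − T₂ = (I/R²)a = 1·M_p a = 5.970·a.
Adding the three: (m₁ − m₂)g = (m₁ + m₂ + 5.970)a, so a = (4.76 − 1.52)(9.8)/(4.76 + 1.52 + 5.970) = 2.592 m/s².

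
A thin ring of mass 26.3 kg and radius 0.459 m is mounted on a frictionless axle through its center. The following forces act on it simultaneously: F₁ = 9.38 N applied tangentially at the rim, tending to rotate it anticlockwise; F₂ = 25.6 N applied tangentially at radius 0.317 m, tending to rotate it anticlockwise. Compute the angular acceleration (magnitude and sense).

I = MR² = (26.3)(0.459)² = 5.541 kg·m².
Taking anticlockwise as positive: τ₁ = +(9.38)(0.459) = +4.305 N·m; τ₂ = +(25.6)(0.317) = +8.115 N·m.
Net torque τ = 12.42 N·m.
α = τ/I = 12.42/5.541 = 2.242 rad/s².

α ≈ 2.24 rad/s², anticlockwise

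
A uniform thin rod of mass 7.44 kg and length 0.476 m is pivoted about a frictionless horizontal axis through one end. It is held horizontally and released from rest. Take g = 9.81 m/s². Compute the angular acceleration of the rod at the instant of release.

About the pivot, I = (1/3)ML² = (1/3)(7.44)(0.476)² = 0.5619 kg·m².
The weight acts at the center, a distance L/2 = 0.2380 m from the pivot; τ = Mg(L/2) = 17.37 N·m.
α = τ/I = 17.37/0.5619 = 30.91 rad/s².

α ≈ 30.9 rad/s²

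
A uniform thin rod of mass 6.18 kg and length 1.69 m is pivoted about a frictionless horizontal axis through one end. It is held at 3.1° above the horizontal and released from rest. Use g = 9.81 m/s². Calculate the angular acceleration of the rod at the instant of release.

α ≈ 8.69 rad/s²

About the pivot, I = (1/3)ML² = (1/3)(6.18)(1.69)² = 5.884 kg·m².
The weight acts at the center, a distance L/2 = 0.8450 m from the pivot; τ = Mg(L/2) cos 3.1° = 51.15 N·m.
α = τ/I = 51.15/5.884 = 8.694 rad/s².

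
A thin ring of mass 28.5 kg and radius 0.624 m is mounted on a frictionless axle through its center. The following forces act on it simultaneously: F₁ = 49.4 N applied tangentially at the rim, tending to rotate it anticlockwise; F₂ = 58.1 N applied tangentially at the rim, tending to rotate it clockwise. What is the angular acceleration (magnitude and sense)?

α ≈ 0.489 rad/s², clockwise

I = MR² = (28.5)(0.624)² = 11.10 kg·m².
Taking anticlockwise as positive: τ₁ = +(49.4)(0.624) = +30.83 N·m; τ₂ = −(58.1)(0.624) = −36.25 N·m.
Net torque τ = -5.429 N·m.
α = τ/I = -5.429/11.10 = -0.4892 rad/s².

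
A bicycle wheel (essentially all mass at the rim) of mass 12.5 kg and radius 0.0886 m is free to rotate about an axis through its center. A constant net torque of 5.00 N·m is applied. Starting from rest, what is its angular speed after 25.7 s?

ω ≈ 1310 rad/s

I = MR² = (12.5)(0.0886)² = 0.09812 kg·m².
α = τ/I = 5.00/0.09812 = 50.96 rad/s².
ω = ω₀ + αt = 0 + (50.96)(25.7) = 1310 rad/s.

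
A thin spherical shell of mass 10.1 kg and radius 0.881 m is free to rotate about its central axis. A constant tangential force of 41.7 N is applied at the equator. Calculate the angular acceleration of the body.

α ≈ 7.03 rad/s²

I = (2/3)MR² = (2/3)(10.1)(0.881)² = 5.226 kg·m².
τ = F R = (41.7)(0.881) = 36.74 N·m.
Newton's second law for rotation, τ = Iα, gives α = τ/I = 36.74/5.226 = 7.030 rad/s².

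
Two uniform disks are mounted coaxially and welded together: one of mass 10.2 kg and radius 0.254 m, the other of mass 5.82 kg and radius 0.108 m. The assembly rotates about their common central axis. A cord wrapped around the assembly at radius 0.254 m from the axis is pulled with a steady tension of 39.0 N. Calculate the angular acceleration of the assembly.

α ≈ 27.3 rad/s²

I = ½M₁R₁² + ½M₂R₂² = ½(10.2)(0.254)² + ½(5.82)(0.108)² = 0.3630 kg·m².
τ = F r = (39.0)(0.254) = 9.906 N·m.
α = τ/I = 9.906/0.3630 = 27.29 rad/s².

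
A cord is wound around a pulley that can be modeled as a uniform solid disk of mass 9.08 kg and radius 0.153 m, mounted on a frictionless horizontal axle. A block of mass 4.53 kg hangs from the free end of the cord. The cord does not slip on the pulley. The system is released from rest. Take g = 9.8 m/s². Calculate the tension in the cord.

T ≈ 22.2 N

I = ½MR² = (1/2)(9.08)(0.153)² = 0.1063 kg·m².
Block: mg − T = ma. Pulley: TR = Iα. No-slip: a = αR, so T = (I/R²)a = 4.540·a.
Then mg = (m + 4.540)a, so a = (4.53)(9.8)/(4.53 + 4.540) = 4.895 m/s².
T = 4.540·a = 22.22 N.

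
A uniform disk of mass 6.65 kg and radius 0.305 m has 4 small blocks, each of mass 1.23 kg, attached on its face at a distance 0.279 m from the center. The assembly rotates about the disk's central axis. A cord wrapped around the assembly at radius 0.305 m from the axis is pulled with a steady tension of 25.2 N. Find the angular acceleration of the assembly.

I_disk = ½MR² = ½(6.65)(0.305)² = 0.3093 kg·m².
I_blocks = 4·m·r² = 4(1.23)(0.279)² = 0.3830 kg·m².
Total I = 0.6923 kg·m².
τ = F r = (25.2)(0.305) = 7.686 N·m.
α = τ/I = 7.686/0.6923 = 11.10 rad/s².

α ≈ 11.1 rad/s²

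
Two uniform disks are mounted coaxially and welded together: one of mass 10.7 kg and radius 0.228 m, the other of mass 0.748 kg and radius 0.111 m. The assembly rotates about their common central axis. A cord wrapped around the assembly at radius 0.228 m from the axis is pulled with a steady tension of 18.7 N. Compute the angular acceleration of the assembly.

I = ½M₁R₁² + ½M₂R₂² = ½(10.7)(0.228)² + ½(0.748)(0.111)² = 0.2827 kg·m².
τ = F r = (18.7)(0.228) = 4.264 N·m.
α = τ/I = 4.264/0.2827 = 15.08 rad/s².

α ≈ 15.1 rad/s²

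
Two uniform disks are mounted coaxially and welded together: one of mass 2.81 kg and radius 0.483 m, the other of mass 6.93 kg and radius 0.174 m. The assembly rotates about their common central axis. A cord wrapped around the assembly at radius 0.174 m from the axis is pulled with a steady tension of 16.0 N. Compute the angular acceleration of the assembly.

α ≈ 6.43 rad/s²

I = ½M₁R₁² + ½M₂R₂² = ½(2.81)(0.483)² + ½(6.93)(0.174)² = 0.4327 kg·m².
τ = F r = (16.0)(0.174) = 2.784 N·m.
α = τ/I = 2.784/0.4327 = 6.434 rad/s².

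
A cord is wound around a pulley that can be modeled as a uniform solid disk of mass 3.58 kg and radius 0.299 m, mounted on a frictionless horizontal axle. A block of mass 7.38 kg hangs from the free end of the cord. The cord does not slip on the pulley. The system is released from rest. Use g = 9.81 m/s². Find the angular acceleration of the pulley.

α ≈ 26.4 rad/s²

I = ½MR² = (1/2)(3.58)(0.299)² = 0.1600 kg·m².
Block: mg − T = ma. Pulley: TR = Iα. No-slip: a = αR, so T = (I/R²)a = 1.790·a.
Then mg = (m + 1.790)a, so a = (7.38)(9.81)/(7.38 + 1.790) = 7.895 m/s².
α = a/R = 7.895/0.299 = 26.40 rad/s².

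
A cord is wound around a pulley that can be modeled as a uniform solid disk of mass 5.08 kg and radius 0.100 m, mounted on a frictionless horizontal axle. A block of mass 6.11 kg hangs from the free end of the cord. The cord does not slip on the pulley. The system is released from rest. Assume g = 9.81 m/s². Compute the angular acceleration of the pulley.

I = ½MR² = (1/2)(5.08)(0.100)² = 0.02540 kg·m².
Block: mg − T = ma. Pulley: TR = Iα. No-slip: a = αR, so T = (I/R²)a = 2.540·a.
Then mg = (m + 2.540)a, so a = (6.11)(9.81)/(6.11 + 2.540) = 6.929 m/s².
α = a/R = 6.929/0.100 = 69.29 rad/s².

α ≈ 69.3 rad/s²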